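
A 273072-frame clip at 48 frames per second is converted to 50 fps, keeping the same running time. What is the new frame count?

Target frames = source frames × (target rate / source rate) = 273072 × (50)/(48) = 273072 × 25/24 = 284450.

284450 frames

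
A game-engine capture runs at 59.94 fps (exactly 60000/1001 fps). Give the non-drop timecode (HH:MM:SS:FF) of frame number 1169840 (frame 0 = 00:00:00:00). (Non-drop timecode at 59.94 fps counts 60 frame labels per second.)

1169840 ÷ 60 = 19497 full seconds, remainder 20 frames.
19497 s = 5 h 24 min 57 s.
Timecode: 05:24:57:20.

05:24:57:20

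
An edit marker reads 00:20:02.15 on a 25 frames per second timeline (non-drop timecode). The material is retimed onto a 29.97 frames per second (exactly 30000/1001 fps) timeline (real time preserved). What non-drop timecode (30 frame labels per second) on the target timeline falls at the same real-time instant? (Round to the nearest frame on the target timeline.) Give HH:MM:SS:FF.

00:20:01:12

Source frame index: (0×3600 + 20×60 + 2) × 25 + 15 = 30065.
Real time: 30065 / (25) = 6013/5 s.
Target frame: (6013/5) × (30000/1001) = 5154000/143 ≈ 36041.958 → 36042.
At 30 labels/s: frame 36042 → 00:20:01:12.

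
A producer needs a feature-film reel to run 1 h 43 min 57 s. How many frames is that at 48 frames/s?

1 h 43 min 57 s = 6237 s.
Frames = 6237 × 48 = 299376.

299376 frames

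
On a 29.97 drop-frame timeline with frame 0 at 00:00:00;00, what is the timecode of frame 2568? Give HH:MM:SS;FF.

Ten DF minutes hold 17982 frames, so frame 2568 lies in block 0 (frames 0–17981) with 2568 frames into that block.
The block's first minute is 1800 frames and the rest 1798 each; 2568 frames reaches minute 1, so 0 × 18 + 1 × 2 = 2 labels have been skipped so far.
Adding those back, label number 2568 + 2 = 2570 at 30 labels/s is 85 s + 20 f = 0 h 1 min 25 s frame 20, i.e. 00:01:25;20.

00:01:25;20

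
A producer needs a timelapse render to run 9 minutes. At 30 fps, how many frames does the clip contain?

9 min = 540 s.
Frames = 540 × 30 = 16200.

16200 frames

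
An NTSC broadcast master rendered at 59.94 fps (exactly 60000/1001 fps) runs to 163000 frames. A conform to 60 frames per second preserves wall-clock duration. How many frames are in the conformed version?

163163 frames

Target frames = source frames × (target rate / source rate) = 163000 × (60)/(60000/1001) = 163000 × 1001/1000 = 163163.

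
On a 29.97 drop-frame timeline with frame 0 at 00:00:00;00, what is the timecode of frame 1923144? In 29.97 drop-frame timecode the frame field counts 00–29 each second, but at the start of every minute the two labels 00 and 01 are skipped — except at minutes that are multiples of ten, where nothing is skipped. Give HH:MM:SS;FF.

Ten DF minutes hold 17982 frames, so frame 1923144 lies in block 106 (frames 1906092–1924073) with 17052 frames into that block.
The block's first minute is 1800 frames and the rest 1798 each; 17052 frames reaches minute 9, so 106 × 18 + 9 × 2 = 1926 labels have been skipped so far.
Adding those back, label number 1923144 + 1926 = 1925070 at 30 labels/s is 64169 s + 0 f = 17 h 49 min 29 s frame 0, i.e. 17:49:29;00.

17:49:29;00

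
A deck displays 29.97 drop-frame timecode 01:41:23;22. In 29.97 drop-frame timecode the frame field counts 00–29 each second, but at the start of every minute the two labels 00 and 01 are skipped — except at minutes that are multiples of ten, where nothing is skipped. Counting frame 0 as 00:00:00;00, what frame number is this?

182330

Complete 10-minute blocks: 10, each 17982 frames → 179820.
Remaining 1 whole minute in the current block: 1800 + 0 × 1798 = 1800 frames.
Within the current minute: 23 × 30 + 22 − 2 = 710 (labels ;00/;01 skipped at this minute). Total = 179820 + 1800 + 710 = 182330.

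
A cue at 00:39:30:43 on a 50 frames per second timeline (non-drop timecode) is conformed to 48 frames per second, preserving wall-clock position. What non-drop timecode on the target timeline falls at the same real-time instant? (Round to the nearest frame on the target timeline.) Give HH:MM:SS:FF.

Source frame index: (0×3600 + 39×60 + 30) × 50 + 43 = 118543.
Real time: 118543 / (50) = 118543/50 s.
Target frame: (118543/50) × (48) = 2845032/25 ≈ 113801.280 → 113801.
At 48 labels/s: frame 113801 → 00:39:30:41.

00:39:30:41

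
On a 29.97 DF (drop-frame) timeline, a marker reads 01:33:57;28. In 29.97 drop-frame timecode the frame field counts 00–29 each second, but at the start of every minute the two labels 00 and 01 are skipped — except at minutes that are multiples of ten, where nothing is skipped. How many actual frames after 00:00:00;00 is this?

168970

Complete 10-minute blocks: 9, each 17982 frames → 161838.
Remaining 3 whole minutes in the current block: 1800 + 2 × 1798 = 5396 frames.
Within the current minute: 57 × 30 + 28 − 2 = 1736 (labels ;00/;01 skipped at this minute). Total = 161838 + 5396 + 1736 = 168970.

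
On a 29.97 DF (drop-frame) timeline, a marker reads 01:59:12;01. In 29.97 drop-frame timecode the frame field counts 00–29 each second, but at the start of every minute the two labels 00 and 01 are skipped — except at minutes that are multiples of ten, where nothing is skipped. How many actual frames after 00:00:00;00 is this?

As if non-drop at 30 labels/s: (1 × 3600 + 59 × 60 + 12) × 30 + 1 = 214561.
Minute boundaries passed: 119; those not divisible by 10: 119 − 11 = 108; dropped labels = 2 × 108 = 216.
Actual frame index = 214561 − 216 = 214345.

214345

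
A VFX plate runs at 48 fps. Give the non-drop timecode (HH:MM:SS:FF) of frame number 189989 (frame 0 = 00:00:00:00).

189989 ÷ 48 = 3958 full seconds, remainder 5 frames.
3958 s = 1 h 5 min 58 s.
Timecode: 01:05:58:05.

01:05:58:05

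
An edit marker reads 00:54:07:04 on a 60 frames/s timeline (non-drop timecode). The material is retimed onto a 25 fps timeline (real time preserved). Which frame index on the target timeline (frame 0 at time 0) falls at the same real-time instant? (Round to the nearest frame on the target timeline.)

frame 81177

Source frame index: (0×3600 + 54×60 + 7) × 60 + 4 = 194824.
Real time: 194824 / (60) = 48706/15 s.
Target frame: (48706/15) × (25) = 243530/3 ≈ 81176.667 → 81177.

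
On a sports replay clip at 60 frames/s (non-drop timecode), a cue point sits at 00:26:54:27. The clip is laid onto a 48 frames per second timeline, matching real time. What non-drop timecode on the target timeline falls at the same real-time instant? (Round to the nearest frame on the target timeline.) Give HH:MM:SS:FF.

00:26:54:22

Source frame index: (0×3600 + 26×60 + 54) × 60 + 27 = 96867.
Real time: 96867 / (60) = 32289/20 s.
Target frame: (32289/20) × (48) = 387468/5 ≈ 77493.600 → 77494.
At 48 labels/s: frame 77494 → 00:26:54:22.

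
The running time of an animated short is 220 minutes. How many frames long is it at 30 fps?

396000 frames

220 min = 13200 s.
Frames = 13200 × 30 = 396000.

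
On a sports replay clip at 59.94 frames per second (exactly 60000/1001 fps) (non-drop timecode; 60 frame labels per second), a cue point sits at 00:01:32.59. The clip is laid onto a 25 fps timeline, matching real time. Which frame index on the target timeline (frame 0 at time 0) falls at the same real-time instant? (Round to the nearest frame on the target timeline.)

Source frame index: (0×3600 + 1×60 + 32) × 60 + 59 = 5579.
Real time: 5579 / (60000/1001) = 5584579/60000 s.
Target frame: (5584579/60000) × (25) = 5584579/2400 ≈ 2326.908 → 2327.

frame 2327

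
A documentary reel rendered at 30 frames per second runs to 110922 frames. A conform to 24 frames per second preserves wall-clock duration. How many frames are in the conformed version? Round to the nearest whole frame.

88738 frames

Frames at target rate = 110922 × (24) / (30) = 443688/5 ≈ 88737.600.
Nearest whole frame: 88738.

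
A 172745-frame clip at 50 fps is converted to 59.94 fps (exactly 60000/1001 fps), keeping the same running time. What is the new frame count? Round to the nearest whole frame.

Frames at target rate = 172745 × (60000/1001) / (50) = 207294000/1001 ≈ 207086.913.
Nearest whole frame: 207087.

207087 frames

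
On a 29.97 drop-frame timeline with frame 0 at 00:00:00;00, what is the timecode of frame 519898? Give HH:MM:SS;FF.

04:49:07;10

Ten DF minutes hold 17982 frames, so frame 519898 lies in block 28 (frames 503496–521477) with 16402 frames into that block.
The block's first minute is 1800 frames and the rest 1798 each; 16402 frames reaches minute 9, so 28 × 18 + 9 × 2 = 522 labels have been skipped so far.
Adding those back, label number 519898 + 522 = 520420 at 30 labels/s is 17347 s + 10 f = 4 h 49 min 7 s frame 10, i.e. 04:49:07;10.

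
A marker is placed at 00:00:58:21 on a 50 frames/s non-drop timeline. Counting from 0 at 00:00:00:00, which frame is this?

Total seconds to the label: (0 × 3600 + 0 × 60 + 58) = 58.
Frame index = 58 × 50 + 21 = 2921.

2921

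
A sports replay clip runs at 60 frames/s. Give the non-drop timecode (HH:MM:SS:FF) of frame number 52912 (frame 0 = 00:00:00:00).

00:14:41:52

52912 ÷ 60 = 881 full seconds, remainder 52 frames.
881 s = 0 h 14 min 41 s.
Timecode: 00:14:41:52.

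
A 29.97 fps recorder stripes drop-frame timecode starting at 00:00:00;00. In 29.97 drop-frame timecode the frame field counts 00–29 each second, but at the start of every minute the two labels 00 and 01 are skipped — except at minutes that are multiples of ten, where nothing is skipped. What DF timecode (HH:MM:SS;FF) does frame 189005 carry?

Ten DF minutes hold 17982 frames, so frame 189005 lies in block 10 (frames 179820–197801) with 9185 frames into that block.
The block's first minute is 1800 frames and the rest 1798 each; 9185 frames reaches minute 5, so 10 × 18 + 5 × 2 = 190 labels have been skipped so far.
Adding those back, label number 189005 + 190 = 189195 at 30 labels/s is 6306 s + 15 f = 1 h 45 min 6 s frame 15, i.e. 01:45:06;15.

01:45:06;15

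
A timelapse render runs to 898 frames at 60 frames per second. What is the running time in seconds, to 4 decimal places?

14.9667 seconds

Running time = 898 × 1/60 = 449/30 s ≈ 14.9667 s.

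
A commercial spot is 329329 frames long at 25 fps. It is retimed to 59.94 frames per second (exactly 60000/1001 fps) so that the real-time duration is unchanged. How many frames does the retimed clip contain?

789600 frames

Target frames = source frames × (target rate / source rate) = 329329 × (60000/1001)/(25) = 329329 × 2400/1001 = 789600.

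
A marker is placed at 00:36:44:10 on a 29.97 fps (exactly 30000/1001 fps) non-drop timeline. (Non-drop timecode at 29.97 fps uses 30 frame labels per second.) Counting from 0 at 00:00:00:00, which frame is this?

Total seconds to the label: (0 × 3600 + 36 × 60 + 44) = 2204.
Frame index = 2204 × 30 + 10 = 66130.

frame 66130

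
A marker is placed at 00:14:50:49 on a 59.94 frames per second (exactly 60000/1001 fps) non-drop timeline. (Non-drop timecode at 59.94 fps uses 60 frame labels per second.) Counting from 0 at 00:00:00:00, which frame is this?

frame 53449

Total seconds to the label: (0 × 3600 + 14 × 60 + 50) = 890.
Frame index = 890 × 60 + 49 = 53449.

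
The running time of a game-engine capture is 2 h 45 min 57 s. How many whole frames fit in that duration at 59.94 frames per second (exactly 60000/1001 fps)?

596823 frames

2 h 45 min 57 s = 9957 s.
Frames = 9957 × 60000/1001 = 597420000/1001 ≈ 596823.1768.
Complete frames: 596823.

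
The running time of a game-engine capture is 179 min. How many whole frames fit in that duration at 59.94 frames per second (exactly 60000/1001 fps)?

179 min = 10740 s.
Frames = 10740 × 60000/1001 = 644400000/1001 ≈ 643756.2438.
Complete frames: 643756.

643756 frames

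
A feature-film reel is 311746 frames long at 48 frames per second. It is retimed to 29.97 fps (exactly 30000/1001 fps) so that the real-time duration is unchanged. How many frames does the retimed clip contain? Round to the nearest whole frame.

194647 frames

Frames at target rate = 311746 × (30000/1001) / (48) = 194841250/1001 ≈ 194646.603.
Nearest whole frame: 194647.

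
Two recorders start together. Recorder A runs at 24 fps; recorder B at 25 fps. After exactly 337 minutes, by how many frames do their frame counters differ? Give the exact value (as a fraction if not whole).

337 min = 20220 s.
A emits 24 × 20220 = 485280 frames; B emits 25 × 20220 = 505500.
Difference = 20220 frames; B is ahead of A.

20220 frames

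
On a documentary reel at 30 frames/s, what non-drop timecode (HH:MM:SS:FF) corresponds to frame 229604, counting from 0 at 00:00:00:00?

229604 ÷ 30 = 7653 full seconds, remainder 14 frames.
7653 s = 2 h 7 min 33 s.
Timecode: 02:07:33:14.

02:07:33:14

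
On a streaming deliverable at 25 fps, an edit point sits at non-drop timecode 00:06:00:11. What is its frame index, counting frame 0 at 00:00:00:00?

Total seconds to the label: (0 × 3600 + 6 × 60 + 0) = 360.
Frame index = 360 × 25 + 11 = 9011.

frame 9011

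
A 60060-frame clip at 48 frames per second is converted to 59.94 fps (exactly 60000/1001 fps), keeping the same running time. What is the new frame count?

75000 frames

Target frames = source frames × (target rate / source rate) = 60060 × (60000/1001)/(48) = 60060 × 1250/1001 = 75000.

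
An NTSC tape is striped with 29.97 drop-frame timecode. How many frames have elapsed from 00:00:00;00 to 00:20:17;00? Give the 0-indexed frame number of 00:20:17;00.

Complete 10-minute blocks: 2, each 17982 frames → 35964.
Remaining 0 whole minutes in the current block: 0 frames.
Within the current minute: 17 × 30 + 0 = 510. Total = 35964 + 0 + 510 = 36474.

36474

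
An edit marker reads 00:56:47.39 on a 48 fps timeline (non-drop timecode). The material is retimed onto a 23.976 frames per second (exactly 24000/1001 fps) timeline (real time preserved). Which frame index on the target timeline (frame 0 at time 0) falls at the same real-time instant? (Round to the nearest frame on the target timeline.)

frame 81706

Source frame index: (0×3600 + 56×60 + 47) × 48 + 39 = 163575.
Real time: 163575 / (48) = 54525/16 s.
Target frame: (54525/16) × (24000/1001) = 81787500/1001 ≈ 81705.794 → 81706.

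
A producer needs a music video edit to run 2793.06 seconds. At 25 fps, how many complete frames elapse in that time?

69826 frames

Frames = 2793.06 × 25 = 139653/2 ≈ 69826.5000.
Complete frames: 69826.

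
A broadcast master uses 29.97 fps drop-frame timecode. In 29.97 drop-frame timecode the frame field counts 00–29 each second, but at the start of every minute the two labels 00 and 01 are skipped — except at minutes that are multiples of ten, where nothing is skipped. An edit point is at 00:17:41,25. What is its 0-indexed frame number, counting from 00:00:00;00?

As if non-drop at 30 labels/s: (0 × 3600 + 17 × 60 + 41) × 30 + 25 = 31855.
Minute boundaries passed: 17; those not divisible by 10: 17 − 1 = 16; dropped labels = 2 × 16 = 32.
Actual frame index = 31855 − 32 = 31823.

31823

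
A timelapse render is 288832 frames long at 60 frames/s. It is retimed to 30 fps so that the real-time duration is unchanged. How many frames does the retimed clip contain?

Target frames = source frames × (target rate / source rate) = 288832 × (30)/(60) = 288832 × 1/2 = 144416.

144416 frames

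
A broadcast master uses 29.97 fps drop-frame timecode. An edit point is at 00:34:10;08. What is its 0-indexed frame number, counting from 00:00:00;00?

Complete 10-minute blocks: 3, each 17982 frames → 53946.
Remaining 4 whole minutes in the current block: 1800 + 3 × 1798 = 7194 frames.
Within the current minute: 10 × 30 + 8 − 2 = 306 (labels ;00/;01 skipped at this minute). Total = 53946 + 7194 + 306 = 61446.

61446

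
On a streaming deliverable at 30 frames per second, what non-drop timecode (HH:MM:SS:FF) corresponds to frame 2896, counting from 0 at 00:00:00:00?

2896 ÷ 30 = 96 full seconds, remainder 16 frames.
96 s = 0 h 1 min 36 s.
Timecode: 00:01:36:16.

00:01:36:16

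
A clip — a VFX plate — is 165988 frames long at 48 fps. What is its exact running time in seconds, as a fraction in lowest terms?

Running time = 165988 ÷ (48) = 165988 × 1/48 = 41497/12 s.

41497/12 seconds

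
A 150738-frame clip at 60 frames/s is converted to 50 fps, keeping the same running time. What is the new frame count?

Target frames = source frames × (target rate / source rate) = 150738 × (50)/(60) = 150738 × 5/6 = 125615.

125615 frames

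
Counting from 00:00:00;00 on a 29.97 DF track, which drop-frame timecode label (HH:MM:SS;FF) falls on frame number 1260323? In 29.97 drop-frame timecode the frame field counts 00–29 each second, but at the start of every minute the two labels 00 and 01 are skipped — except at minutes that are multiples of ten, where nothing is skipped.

11:40:52;23

Ten DF minutes hold 17982 frames, so frame 1260323 lies in block 70 (frames 1258740–1276721) with 1583 frames into that block.
The block's first minute is 1800 frames and the rest 1798 each; 1583 frames reaches minute 0, so 70 × 18 + 0 × 2 = 1260 labels have been skipped so far.
Adding those back, label number 1260323 + 1260 = 1261583 at 30 labels/s is 42052 s + 23 f = 11 h 40 min 52 s frame 23, i.e. 11:40:52;23.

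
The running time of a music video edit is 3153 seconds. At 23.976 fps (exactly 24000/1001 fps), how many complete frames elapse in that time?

75596 frames

Frames = 3153 × 24000/1001 = 75672000/1001 ≈ 75596.4036.
Complete frames: 75596.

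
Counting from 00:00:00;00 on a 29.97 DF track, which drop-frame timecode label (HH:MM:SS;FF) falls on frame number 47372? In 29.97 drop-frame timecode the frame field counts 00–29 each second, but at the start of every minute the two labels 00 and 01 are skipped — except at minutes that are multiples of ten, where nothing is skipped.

Each 10-minute DF block holds 10 × 60 × 30 − 9 × 2 = 17982 frames. 47372 ÷ 17982 → 2 full blocks, remainder 11408.
Within the partial block the first minute is 1800 frames and each further minute 1798, so 6 further minute boundaries passed. Total skipped labels = 18 × 2 + 2 × 6 = 48.
Non-drop label index = 47372 + 48 = 47420; at 30 labels/s that is 00:26:20:20, i.e. DF 00:26:20;20.

00:26:20;20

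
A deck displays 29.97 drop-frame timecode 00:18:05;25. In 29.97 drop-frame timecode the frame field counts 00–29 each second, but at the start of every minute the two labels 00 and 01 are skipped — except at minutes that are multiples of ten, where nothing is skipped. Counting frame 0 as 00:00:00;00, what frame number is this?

32541

As if non-drop at 30 labels/s: (0 × 3600 + 18 × 60 + 5) × 30 + 25 = 32575.
Minute boundaries passed: 18; those not divisible by 10: 18 − 1 = 17; dropped labels = 2 × 17 = 34.
Actual frame index = 32575 − 34 = 32541.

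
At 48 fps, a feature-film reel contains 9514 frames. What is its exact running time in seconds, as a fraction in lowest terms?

4757/24 seconds

Running time = 9514 ÷ (48) = 9514 × 1/48 = 4757/24 s.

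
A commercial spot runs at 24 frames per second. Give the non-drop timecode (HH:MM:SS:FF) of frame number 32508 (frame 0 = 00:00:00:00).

32508 ÷ 24 = 1354 full seconds, remainder 12 frames.
1354 s = 0 h 22 min 34 s.
Timecode: 00:22:34:12.

00:22:34:12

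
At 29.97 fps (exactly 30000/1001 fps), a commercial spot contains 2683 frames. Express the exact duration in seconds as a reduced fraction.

2685683/30000 seconds

Running time = 2683 ÷ (30000/1001) = 2683 × 1001/30000 = 2685683/30000 s.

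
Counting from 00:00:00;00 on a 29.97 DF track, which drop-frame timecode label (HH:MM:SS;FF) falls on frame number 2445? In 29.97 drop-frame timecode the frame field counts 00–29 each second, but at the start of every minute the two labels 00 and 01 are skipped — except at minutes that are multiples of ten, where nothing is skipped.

Each 10-minute DF block holds 10 × 60 × 30 − 9 × 2 = 17982 frames. 2445 ÷ 17982 → 0 full blocks, remainder 2445.
Within the partial block the first minute is 1800 frames and each further minute 1798, so 1 further minute boundary passed. Total skipped labels = 18 × 0 + 2 × 1 = 2.
Non-drop label index = 2445 + 2 = 2447; at 30 labels/s that is 00:01:21:17, i.e. DF 00:01:21;17.

00:01:21;17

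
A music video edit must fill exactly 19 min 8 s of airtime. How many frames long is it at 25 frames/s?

28700 frames

19 min 8 s = 1148 s.
Frames = 1148 × 25 = 28700.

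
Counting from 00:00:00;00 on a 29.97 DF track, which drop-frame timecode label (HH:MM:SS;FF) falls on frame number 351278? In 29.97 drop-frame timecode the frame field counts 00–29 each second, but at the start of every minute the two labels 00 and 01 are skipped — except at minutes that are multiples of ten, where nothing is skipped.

Each 10-minute DF block holds 10 × 60 × 30 − 9 × 2 = 17982 frames. 351278 ÷ 17982 → 19 full blocks, remainder 9620.
Within the partial block the first minute is 1800 frames and each further minute 1798, so 5 further minute boundaries passed. Total skipped labels = 18 × 19 + 2 × 5 = 352.
Non-drop label index = 351278 + 352 = 351630; at 30 labels/s that is 03:15:21:00, i.e. DF 03:15:21;00.

03:15:21;00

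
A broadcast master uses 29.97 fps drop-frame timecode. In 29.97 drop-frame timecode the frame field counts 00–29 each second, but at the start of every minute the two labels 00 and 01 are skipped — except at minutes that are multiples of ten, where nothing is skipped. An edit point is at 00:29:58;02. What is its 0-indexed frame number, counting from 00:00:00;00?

Complete 10-minute blocks: 2, each 17982 frames → 35964.
Remaining 9 whole minutes in the current block: 1800 + 8 × 1798 = 16184 frames.
Within the current minute: 58 × 30 + 2 − 2 = 1740 (labels ;00/;01 skipped at this minute). Total = 35964 + 16184 + 1740 = 53888.

53888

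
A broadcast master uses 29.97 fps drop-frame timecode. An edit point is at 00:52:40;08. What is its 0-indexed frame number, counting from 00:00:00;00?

94714

As if non-drop at 30 labels/s: (0 × 3600 + 52 × 60 + 40) × 30 + 8 = 94808.
Minute boundaries passed: 52; those not divisible by 10: 52 − 5 = 47; dropped labels = 2 × 47 = 94.
Actual frame index = 94808 − 94 = 94714.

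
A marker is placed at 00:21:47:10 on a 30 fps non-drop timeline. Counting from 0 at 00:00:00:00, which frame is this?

Total seconds to the label: (0 × 3600 + 21 × 60 + 47) = 1307.
Frame index = 1307 × 30 + 10 = 39220.

39220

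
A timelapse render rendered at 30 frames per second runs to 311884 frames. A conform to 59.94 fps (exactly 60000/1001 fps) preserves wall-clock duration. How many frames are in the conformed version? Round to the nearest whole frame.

623145 frames

Frames at target rate = 311884 × (60000/1001) / (30) = 623768000/1001 ≈ 623144.855.
Nearest whole frame: 623145.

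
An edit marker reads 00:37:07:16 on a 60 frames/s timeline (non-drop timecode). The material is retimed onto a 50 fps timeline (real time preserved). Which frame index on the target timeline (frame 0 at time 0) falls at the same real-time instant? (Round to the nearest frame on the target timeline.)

frame 111363

Source frame index: (0×3600 + 37×60 + 7) × 60 + 16 = 133636.
Real time: 133636 / (60) = 33409/15 s.
Target frame: (33409/15) × (50) = 334090/3 ≈ 111363.333 → 111363.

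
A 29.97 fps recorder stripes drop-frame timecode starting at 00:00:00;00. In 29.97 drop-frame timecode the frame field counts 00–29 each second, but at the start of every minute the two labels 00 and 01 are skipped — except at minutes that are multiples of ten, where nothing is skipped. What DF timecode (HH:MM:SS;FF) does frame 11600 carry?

Ten DF minutes hold 17982 frames, so frame 11600 lies in block 0 (frames 0–17981) with 11600 frames into that block.
The block's first minute is 1800 frames and the rest 1798 each; 11600 frames reaches minute 6, so 0 × 18 + 6 × 2 = 12 labels have been skipped so far.
Adding those back, label number 11600 + 12 = 11612 at 30 labels/s is 387 s + 2 f = 0 h 6 min 27 s frame 2, i.e. 00:06:27;02.

00:06:27;02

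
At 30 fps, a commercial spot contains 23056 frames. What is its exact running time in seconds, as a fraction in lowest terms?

11528/15 seconds

Running time = 23056 ÷ (30) = 23056 × 1/30 = 11528/15 s.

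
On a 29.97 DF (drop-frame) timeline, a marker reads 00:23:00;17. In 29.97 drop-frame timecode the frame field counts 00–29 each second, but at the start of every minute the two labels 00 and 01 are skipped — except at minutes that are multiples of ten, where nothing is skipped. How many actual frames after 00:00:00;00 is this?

Complete 10-minute blocks: 2, each 17982 frames → 35964.
Remaining 3 whole minutes in the current block: 1800 + 2 × 1798 = 5396 frames.
Within the current minute: 0 × 30 + 17 − 2 = 15 (labels ;00/;01 skipped at this minute). Total = 35964 + 5396 + 15 = 41375.

41375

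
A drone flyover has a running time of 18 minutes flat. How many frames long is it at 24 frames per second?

25920 frames

18 min = 1080 s.
Frames = 1080 × 24 = 25920.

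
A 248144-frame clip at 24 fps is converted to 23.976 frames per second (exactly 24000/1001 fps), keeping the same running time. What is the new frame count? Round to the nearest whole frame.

247896 frames

Frames at target rate = 248144 × (24000/1001) / (24) = 19088000/77 ≈ 247896.104.
Nearest whole frame: 247896.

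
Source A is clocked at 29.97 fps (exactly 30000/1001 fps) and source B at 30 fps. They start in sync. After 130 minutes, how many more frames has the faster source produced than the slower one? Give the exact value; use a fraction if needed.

130 min = 7800 s.
A emits 30000/1001 × 7800 = 18000000/77 frames; B emits 30 × 7800 = 234000.
Difference = 18000/77 frames (≈ 233.7662); B is ahead of A.

18000/77 frames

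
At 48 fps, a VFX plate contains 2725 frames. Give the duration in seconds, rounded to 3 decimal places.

56.771 seconds

Running time = 2725 × 1/48 = 2725/48 s ≈ 56.771 s.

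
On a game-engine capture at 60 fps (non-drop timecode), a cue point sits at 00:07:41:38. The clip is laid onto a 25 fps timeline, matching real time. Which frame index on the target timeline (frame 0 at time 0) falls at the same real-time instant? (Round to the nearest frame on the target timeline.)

Source frame index: (0×3600 + 7×60 + 41) × 60 + 38 = 27698.
Real time: 27698 / (60) = 13849/30 s.
Target frame: (13849/30) × (25) = 69245/6 ≈ 11540.833 → 11541.

frame 11541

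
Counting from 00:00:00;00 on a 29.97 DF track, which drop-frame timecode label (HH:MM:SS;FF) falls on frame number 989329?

Ten DF minutes hold 17982 frames, so frame 989329 lies in block 55 (frames 989010–1006991) with 319 frames into that block.
The block's first minute is 1800 frames and the rest 1798 each; 319 frames reaches minute 0, so 55 × 18 + 0 × 2 = 990 labels have been skipped so far.
Adding those back, label number 989329 + 990 = 990319 at 30 labels/s is 33010 s + 19 f = 9 h 10 min 10 s frame 19, i.e. 09:10:10;19.

09:10:10;19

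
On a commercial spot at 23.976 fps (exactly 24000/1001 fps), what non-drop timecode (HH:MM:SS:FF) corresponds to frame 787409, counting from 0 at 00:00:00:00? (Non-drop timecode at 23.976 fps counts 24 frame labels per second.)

787409 ÷ 24 = 32808 full seconds, remainder 17 frames.
32808 s = 9 h 6 min 48 s.
Timecode: 09:06:48:17.

09:06:48:17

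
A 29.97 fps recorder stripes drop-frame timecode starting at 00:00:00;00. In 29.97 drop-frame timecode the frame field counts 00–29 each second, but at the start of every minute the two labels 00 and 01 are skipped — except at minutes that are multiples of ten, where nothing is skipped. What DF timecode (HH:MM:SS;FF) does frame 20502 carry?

00:11:24;02

Ten DF minutes hold 17982 frames, so frame 20502 lies in block 1 (frames 17982–35963) with 2520 frames into that block.
The block's first minute is 1800 frames and the rest 1798 each; 2520 frames reaches minute 1, so 1 × 18 + 1 × 2 = 20 labels have been skipped so far.
Adding those back, label number 20502 + 20 = 20522 at 30 labels/s is 684 s + 2 f = 0 h 11 min 24 s frame 2, i.e. 00:11:24;02.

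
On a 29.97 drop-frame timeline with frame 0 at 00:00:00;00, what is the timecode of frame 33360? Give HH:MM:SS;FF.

Ten DF minutes hold 17982 frames, so frame 33360 lies in block 1 (frames 17982–35963) with 15378 frames into that block.
The block's first minute is 1800 frames and the rest 1798 each; 15378 frames reaches minute 8, so 1 × 18 + 8 × 2 = 34 labels have been skipped so far.
Adding those back, label number 33360 + 34 = 33394 at 30 labels/s is 1113 s + 4 f = 0 h 18 min 33 s frame 4, i.e. 00:18:33;04.

00:18:33;04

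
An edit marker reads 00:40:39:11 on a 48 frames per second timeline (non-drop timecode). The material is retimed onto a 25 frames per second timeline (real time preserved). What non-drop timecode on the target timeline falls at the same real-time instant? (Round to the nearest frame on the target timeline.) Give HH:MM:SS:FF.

Source frame index: (0×3600 + 40×60 + 39) × 48 + 11 = 117083.
Real time: 117083 / (48) = 117083/48 s.
Target frame: (117083/48) × (25) = 2927075/48 ≈ 60980.729 → 60981.
At 25 labels/s: frame 60981 → 00:40:39:06.

00:40:39:06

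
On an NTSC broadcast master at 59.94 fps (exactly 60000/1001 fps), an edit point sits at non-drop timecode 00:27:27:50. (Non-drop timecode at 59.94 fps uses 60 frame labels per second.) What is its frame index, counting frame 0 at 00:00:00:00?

98870

Total seconds to the label: (0 × 3600 + 27 × 60 + 27) = 1647.
Frame index = 1647 × 60 + 50 = 98870.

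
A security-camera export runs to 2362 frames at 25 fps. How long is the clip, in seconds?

94.48 seconds

Running time = 2362 / (25) = 94.48 s.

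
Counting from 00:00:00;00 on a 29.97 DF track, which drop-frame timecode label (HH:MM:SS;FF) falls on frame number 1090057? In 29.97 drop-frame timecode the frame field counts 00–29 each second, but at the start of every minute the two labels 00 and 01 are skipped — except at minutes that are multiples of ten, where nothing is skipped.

10:06:11;19

Ten DF minutes hold 17982 frames, so frame 1090057 lies in block 60 (frames 1078920–1096901) with 11137 frames into that block.
The block's first minute is 1800 frames and the rest 1798 each; 11137 frames reaches minute 6, so 60 × 18 + 6 × 2 = 1092 labels have been skipped so far.
Adding those back, label number 1090057 + 1092 = 1091149 at 30 labels/s is 36371 s + 19 f = 10 h 6 min 11 s frame 19, i.e. 10:06:11;19.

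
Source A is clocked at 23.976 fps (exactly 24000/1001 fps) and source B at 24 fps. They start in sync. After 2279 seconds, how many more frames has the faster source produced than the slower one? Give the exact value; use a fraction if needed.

54696/1001 frames

A emits 24000/1001 × 2279 = 54696000/1001 frames; B emits 24 × 2279 = 54696.
Difference = 54696/1001 frames (≈ 54.6414); B is ahead of A.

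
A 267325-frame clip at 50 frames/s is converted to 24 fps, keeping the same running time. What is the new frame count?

Target frames = source frames × (target rate / source rate) = 267325 × (24)/(50) = 267325 × 12/25 = 128316.

128316 frames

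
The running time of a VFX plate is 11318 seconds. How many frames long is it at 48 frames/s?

543264 frames

Frames = 11318 × 48 = 543264.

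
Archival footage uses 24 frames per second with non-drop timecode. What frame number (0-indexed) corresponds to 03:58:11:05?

Total seconds to the label: (3 × 3600 + 58 × 60 + 11) = 14291.
Frame index = 14291 × 24 + 5 = 342989.

342989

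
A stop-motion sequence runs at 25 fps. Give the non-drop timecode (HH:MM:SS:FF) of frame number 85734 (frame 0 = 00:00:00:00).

85734 ÷ 25 = 3429 full seconds, remainder 9 frames.
3429 s = 0 h 57 min 9 s.
Timecode: 00:57:09:09.

00:57:09:09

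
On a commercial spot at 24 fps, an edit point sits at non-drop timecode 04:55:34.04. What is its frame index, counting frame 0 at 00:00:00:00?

frame 425620

Total seconds to the label: (4 × 3600 + 55 × 60 + 34) = 17734.
Frame index = 17734 × 24 + 4 = 425620.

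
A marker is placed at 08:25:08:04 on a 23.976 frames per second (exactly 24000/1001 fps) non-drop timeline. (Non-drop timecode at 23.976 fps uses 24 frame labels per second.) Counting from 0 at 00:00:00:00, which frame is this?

Total seconds to the label: (8 × 3600 + 25 × 60 + 8) = 30308.
Frame index = 30308 × 24 + 4 = 727396.

frame 727396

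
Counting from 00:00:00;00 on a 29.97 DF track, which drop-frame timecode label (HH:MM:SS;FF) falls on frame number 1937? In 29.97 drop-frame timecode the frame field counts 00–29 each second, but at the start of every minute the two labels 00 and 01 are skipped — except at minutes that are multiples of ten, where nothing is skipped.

00:01:04;19

Each 10-minute DF block holds 10 × 60 × 30 − 9 × 2 = 17982 frames. 1937 ÷ 17982 → 0 full blocks, remainder 1937.
Within the partial block the first minute is 1800 frames and each further minute 1798, so 1 further minute boundary passed. Total skipped labels = 18 × 0 + 2 × 1 = 2.
Non-drop label index = 1937 + 2 = 1939; at 30 labels/s that is 00:01:04:19, i.e. DF 00:01:04;19.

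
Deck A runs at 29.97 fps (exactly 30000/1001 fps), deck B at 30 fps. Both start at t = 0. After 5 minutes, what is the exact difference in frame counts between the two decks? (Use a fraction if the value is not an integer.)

5 min = 300 s.
A emits 30000/1001 × 300 = 9000000/1001 frames; B emits 30 × 300 = 9000.
Difference = 9000/1001 frames (≈ 8.9910); B is ahead of A.

9000/1001 frames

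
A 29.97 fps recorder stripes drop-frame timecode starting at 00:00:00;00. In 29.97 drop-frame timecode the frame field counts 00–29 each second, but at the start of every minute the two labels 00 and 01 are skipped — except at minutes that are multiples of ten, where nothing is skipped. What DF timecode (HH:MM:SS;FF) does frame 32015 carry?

Each 10-minute DF block holds 10 × 60 × 30 − 9 × 2 = 17982 frames. 32015 ÷ 17982 → 1 full block, remainder 14033.
Within the partial block the first minute is 1800 frames and each further minute 1798, so 7 further minute boundaries passed. Total skipped labels = 18 × 1 + 2 × 7 = 32.
Non-drop label index = 32015 + 32 = 32047; at 30 labels/s that is 00:17:48:07, i.e. DF 00:17:48;07.

00:17:48;07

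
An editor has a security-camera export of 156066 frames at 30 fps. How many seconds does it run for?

Running time = 156066 / (30) = 5202.2 s.

5202.2 seconds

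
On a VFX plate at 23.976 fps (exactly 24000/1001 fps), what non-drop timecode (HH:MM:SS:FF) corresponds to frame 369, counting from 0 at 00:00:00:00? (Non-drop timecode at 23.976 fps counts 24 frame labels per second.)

369 ÷ 24 = 15 full seconds, remainder 9 frames.
15 s = 0 h 0 min 15 s.
Timecode: 00:00:15:09.

00:00:15:09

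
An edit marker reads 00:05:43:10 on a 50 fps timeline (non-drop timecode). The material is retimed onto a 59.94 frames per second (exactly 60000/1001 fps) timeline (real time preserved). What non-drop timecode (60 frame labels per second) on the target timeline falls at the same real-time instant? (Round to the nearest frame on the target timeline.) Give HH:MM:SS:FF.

00:05:42:51

Source frame index: (0×3600 + 5×60 + 43) × 50 + 10 = 17160.
Real time: 17160 / (50) = 1716/5 s.
Target frame: (1716/5) × (60000/1001) = 144000/7 ≈ 20571.429 → 20571.
At 60 labels/s: frame 20571 → 00:05:42:51.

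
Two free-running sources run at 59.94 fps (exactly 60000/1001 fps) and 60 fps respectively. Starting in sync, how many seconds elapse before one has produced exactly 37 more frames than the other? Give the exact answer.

The gap grows by |60 − 60000/1001| = 60/1001 frames per second.
Time for a 37-frame gap: 37 ÷ (60/1001) = 37037/60 s.

37037/60 seconds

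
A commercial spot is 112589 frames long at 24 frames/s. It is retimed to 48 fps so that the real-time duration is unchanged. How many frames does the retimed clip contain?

Frames at target rate = 112589 × (48) / (24) = 225178.

225178 frames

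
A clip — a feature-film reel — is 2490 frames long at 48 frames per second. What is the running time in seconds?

Running time = 2490 / (48) = 51.875 s.

51.875 seconds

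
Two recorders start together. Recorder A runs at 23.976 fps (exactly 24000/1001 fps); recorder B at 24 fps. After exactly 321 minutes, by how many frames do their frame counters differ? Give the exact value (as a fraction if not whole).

462240/1001 frames

321 min = 19260 s.
A emits 24000/1001 × 19260 = 462240000/1001 frames; B emits 24 × 19260 = 462240.
Difference = 462240/1001 frames (≈ 461.7782); B is ahead of A.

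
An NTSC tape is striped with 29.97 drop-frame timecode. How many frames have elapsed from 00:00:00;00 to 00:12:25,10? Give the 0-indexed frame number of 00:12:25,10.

22338

As if non-drop at 30 labels/s: (0 × 3600 + 12 × 60 + 25) × 30 + 10 = 22360.
Minute boundaries passed: 12; those not divisible by 10: 12 − 1 = 11; dropped labels = 2 × 11 = 22.
Actual frame index = 22360 − 22 = 22338.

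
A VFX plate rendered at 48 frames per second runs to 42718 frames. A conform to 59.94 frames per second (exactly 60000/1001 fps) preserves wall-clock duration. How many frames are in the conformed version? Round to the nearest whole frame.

53344 frames

Frames at target rate = 42718 × (60000/1001) / (48) = 4107500/77 ≈ 53344.156.
Nearest whole frame: 53344.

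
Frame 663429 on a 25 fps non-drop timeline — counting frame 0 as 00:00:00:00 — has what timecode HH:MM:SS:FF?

07:22:17:04

663429 ÷ 25 = 26537 full seconds, remainder 4 frames.
26537 s = 7 h 22 min 17 s.
Timecode: 07:22:17:04.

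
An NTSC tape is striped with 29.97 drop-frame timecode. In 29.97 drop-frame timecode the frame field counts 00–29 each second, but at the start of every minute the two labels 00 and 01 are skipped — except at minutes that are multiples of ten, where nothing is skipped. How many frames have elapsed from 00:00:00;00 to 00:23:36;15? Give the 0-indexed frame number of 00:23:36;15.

As if non-drop at 30 labels/s: (0 × 3600 + 23 × 60 + 36) × 30 + 15 = 42495.
Minute boundaries passed: 23; those not divisible by 10: 23 − 2 = 21; dropped labels = 2 × 21 = 42.
Actual frame index = 42495 − 42 = 42453.

42453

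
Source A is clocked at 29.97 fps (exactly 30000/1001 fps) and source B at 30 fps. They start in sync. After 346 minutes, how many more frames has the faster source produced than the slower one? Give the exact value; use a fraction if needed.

346 min = 20760 s.
A emits 30000/1001 × 20760 = 622800000/1001 frames; B emits 30 × 20760 = 622800.
Difference = 622800/1001 frames (≈ 622.1778); B is ahead of A.

622800/1001 frames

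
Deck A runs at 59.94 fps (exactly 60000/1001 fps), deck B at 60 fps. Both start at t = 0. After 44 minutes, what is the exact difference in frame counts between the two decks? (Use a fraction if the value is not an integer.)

14400/91 frames

44 min = 2640 s.
A emits 60000/1001 × 2640 = 14400000/91 frames; B emits 60 × 2640 = 158400.
Difference = 14400/91 frames (≈ 158.2418); B is ahead of A.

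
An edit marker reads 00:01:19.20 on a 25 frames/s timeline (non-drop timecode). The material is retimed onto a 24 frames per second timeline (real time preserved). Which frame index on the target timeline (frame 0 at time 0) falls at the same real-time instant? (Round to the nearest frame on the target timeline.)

Source frame index: (0×3600 + 1×60 + 19) × 25 + 20 = 1995.
Real time: 1995 / (25) = 399/5 s.
Target frame: (399/5) × (24) = 9576/5 ≈ 1915.200 → 1915.

frame 1915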